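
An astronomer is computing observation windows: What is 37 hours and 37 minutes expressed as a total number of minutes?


Hours: 37
Minutes: 37
Convert hours to minutes: 37 x 60 = 2220
Add remaining minutes: 2220 + 37 = 2257

2257


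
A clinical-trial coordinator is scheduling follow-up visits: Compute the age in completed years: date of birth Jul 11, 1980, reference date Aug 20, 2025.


Birth: 1980-07-11
Reference: 2025-08-20
Year difference: 2025 - 1980 = 45
Has birthday (07-11) occurred by 08-20? Yes
Age in full years: 45

45


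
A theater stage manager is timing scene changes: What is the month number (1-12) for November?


Calendar month order:
10. October
11. November <--
12. December
November is month number 11

11


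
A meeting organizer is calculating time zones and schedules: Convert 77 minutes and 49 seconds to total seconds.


Minutes: 77
Extra seconds: 49
Seconds per minute: 60
Minutes to seconds: 77 x 60 = 4620
Total: 4620 + 49 = 4669

4669


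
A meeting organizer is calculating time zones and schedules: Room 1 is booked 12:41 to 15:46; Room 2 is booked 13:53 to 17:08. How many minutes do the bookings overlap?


Interval A: [761, 946] minutes from midnight
Interval B: [833, 1028] minutes from midnight
Overlap start = max(761, 833) = 833
Overlap end = min(946, 1028) = 946
Overlap = 946 - 833 = 113 minutes

113


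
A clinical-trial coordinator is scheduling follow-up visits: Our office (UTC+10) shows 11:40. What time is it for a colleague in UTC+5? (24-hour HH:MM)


Local time: 11:40 at UTC+10 (offset 10h)
Target zone: UTC+5 (offset 5h)
Difference: 5 - (10) = -5 hours
Calculation: 11 + (-5) = 6
Result: 06:40

06:40


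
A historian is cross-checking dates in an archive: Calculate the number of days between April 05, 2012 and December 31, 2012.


Start: April 05, 2012
End: December 31, 2012
Days left in April: 25
May: 31
June: 30
July: 31
August: 31
... plus remaining months
Sum of remaining months: 245
Total: 25 + 245 = 270

270


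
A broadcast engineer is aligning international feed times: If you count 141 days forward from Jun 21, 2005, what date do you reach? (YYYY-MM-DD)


Start: 2005-06-21
Adding 141 days
Days remaining in June: 9
After June: 132 days still to add
July 2005: 31 days, 101 remaining
August 2005: 31 days, 70 remaining
September 2005: 30 days, 40 remaining
October 2005: 31 days, 9 remaining
Result: 2005-11-09

2005-11-09


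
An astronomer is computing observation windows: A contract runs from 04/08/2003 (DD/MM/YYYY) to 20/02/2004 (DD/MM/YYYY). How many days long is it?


Start date: 2003-08-04
End date: 2004-02-20
Aug 2003: +28 days
Sep 2003: +30 days
Oct 2003: +31 days
... (4 more months)
Total: 200 days

200


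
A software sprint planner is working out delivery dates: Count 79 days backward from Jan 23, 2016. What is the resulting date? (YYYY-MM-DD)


Start: 2016-01-23
Subtracting 79 days
Days already passed in January: 23
After going back through January: 56 more days to subtract
December 2015: 31 days, 25 remaining
November 2015 has 30 days, need 25
Result: 2015-11-05

2015-11-05


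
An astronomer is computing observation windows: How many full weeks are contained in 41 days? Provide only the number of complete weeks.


Total days: 41
Days per week: 7
Division: 41 / 7 = 5 remainder 6
Complete weeks: 5
Remaining days: 6

5


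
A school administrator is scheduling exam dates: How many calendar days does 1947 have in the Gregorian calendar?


Year: 1947
Check leap year rules:
Divisible by 4? No
1947 is not a leap year
Days: 365

365


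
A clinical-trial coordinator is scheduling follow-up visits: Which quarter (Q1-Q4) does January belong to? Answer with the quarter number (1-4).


Month: January (month 1)
Q1: January-March (months 1-3)
Q2: April-June (months 4-6)
Q3: July-September (months 7-9)
Q4: October-December (months 10-12)
Month 1 falls in Q1

1


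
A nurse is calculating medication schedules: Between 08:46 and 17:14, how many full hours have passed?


Start: 08:46
End: 17:14
Hour difference: 17 - 8 = 9 hours
Minute difference: 14 - 46 = -32 minutes
Total minutes: 508
Complete hours: 508 / 60 = 8 (remainder 28)

8


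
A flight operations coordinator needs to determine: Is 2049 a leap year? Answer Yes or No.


Year: 2049
Divisible by 4? 2049 / 4 = 512.25 -> No
Not divisible by 4, so NOT a leap year

No


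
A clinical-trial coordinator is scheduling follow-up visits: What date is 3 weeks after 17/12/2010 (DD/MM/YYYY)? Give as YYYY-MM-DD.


Start: 2010-12-17
Weeks to add: 3
Convert to days: 3 x 7 = 21 days
Add 21 days to 2010-12-17
Result: 2011-01-07

2011-01-07


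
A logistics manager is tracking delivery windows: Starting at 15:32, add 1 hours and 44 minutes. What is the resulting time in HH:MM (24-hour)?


Start time: 15:32
Adding: 1 hours 44 minutes
Minutes: 32 + 44 = 76
Minute overflow: 76 >= 60, so carry 1 hour, minutes = 16
Hours: 15 + 1 + 1 = 17
Result: 17:16

17:16


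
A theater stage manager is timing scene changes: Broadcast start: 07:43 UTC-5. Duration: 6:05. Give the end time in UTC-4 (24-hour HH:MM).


Start: 07:43 in UTC-5
Step 1 - add duration:
  minutes: 43 + 5 = 48
  hours: 7 + 6 + 0 = 13
  end in UTC-5: 13:48
Step 2 - convert UTC-5 -> UTC-4:
  offset difference: -4 - (-5) = 1 hours
  13 + (1) = 14 -> mod 24 = 14
Result: 14:48 in UTC-4

14:48


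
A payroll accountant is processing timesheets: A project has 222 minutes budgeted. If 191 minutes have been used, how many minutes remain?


Total budget: 222 minutes
Time used: 191 minutes
Remaining: 222 - 191 = 31 minutes
Percent used: 86.0%
Percent remaining: 14.0%

31


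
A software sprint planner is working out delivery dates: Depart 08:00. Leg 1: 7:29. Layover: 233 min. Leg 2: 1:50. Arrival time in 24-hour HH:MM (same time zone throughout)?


Depart: 08:00
Leg 1: +449 min -> 15:29
Layover: +233 min -> 19:22
Leg 2: +110 min -> 21:12
Total travel: 792 minutes = 13h 12m
Arrival: 21:12

21:12


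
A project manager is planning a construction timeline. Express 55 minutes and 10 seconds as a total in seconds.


Minutes: 55
Seconds: 10
Convert minutes to seconds: 55 x 60 = 3300
Add remaining seconds: 3300 + 10 = 3310

3310


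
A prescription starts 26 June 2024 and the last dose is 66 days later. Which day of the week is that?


Start: 2024-06-26 (Wednesday)
Step 1 - find target date: add 66 days
  2024-06-26 + 66 days = 2024-08-31
Step 2 - day of week:
  66 mod 7 = 3
  Wednesday + 3 days -> Saturday
Result: Saturday (2024-08-31)

Saturday


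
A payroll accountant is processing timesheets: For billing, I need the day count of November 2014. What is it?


Month: November
Year: 2014
November is a 30-day month
Total: 30 days

30


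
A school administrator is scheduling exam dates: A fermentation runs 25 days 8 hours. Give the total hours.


Days: 25
Extra hours: 8
Hours per day: 24
Days to hours: 25 x 24 = 600
Total: 600 + 8 = 608

608


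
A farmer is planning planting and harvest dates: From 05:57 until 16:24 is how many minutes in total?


Start time: 05:57 = 357 minutes from midnight
End time: 16:24 = 984 minutes from midnight
Difference: 984 - 357 = 627 minutes
That is 10 hours and 27 minutes

627


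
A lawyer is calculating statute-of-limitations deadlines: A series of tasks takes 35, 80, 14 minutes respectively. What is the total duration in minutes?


Durations: 35, 80, 14
Running sum: 35
+ 80 = 115
+ 14 = 129
Total duration: 129 minutes
That is 2 hours and 9 minutes

129


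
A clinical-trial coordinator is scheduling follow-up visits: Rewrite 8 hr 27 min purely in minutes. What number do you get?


Hours: 8
Extra minutes: 27
Minutes per hour: 60
Hours to minutes: 8 x 60 = 480
Total: 480 + 27 = 507

507


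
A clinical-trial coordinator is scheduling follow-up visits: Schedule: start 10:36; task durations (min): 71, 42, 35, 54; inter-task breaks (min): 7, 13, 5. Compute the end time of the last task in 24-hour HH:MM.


Start: 10:36 = 636 min from midnight
  after task 1 (71 min): 11:47
  after break (7 min): 11:54
  after task 2 (42 min): 12:36
  after break (13 min): 12:49
  after task 3 (35 min): 13:24
  after break (5 min): 13:29
  after task 4 (54 min): 14:23
Total elapsed: 227 minutes
End time: 14:23

14:23


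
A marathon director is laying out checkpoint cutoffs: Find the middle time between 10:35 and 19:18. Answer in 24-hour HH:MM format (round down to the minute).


Start time: 10:35 = 635 minutes from midnight
End time: 19:18 = 1158 minutes from midnight
Sum: 635 + 1158 = 1793
Midpoint: 1793 / 2 = 896 minutes
Convert: 896 / 60 = 14 hours, 56 minutes
Result: 14:56

14:56


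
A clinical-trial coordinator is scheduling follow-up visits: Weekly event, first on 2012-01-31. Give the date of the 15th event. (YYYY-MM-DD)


First occurrence: 2012-01-31 (occurrence 1)
Each occurrence is 7 days after the previous.
Occurrence 15 is 14 weeks after the first.
14 weeks = 98 days
2012-01-31 + 98 days = 2012-05-08

2012-05-08


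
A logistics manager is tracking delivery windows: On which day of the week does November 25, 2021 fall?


Date: 2021-11-25
January 1, 2021 is a Friday
Day of year: 329
Offset from Jan 1: 328 days
328 mod 7 = 6
Result: Thursday

Thursday


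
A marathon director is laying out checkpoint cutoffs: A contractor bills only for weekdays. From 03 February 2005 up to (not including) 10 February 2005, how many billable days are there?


Start: 2005-02-03 (Thursday)
End (exclusive): 2005-02-10 (Thursday)
Total calendar days: 7
Full weeks: 7 // 7 = 1 -> 5 weekdays
Remaining 0 days starting on Thursday:
Total business days: 5 + 0 = 5

5


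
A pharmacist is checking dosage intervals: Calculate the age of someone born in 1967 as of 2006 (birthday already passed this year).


Birth year: 1967
Current year: 2006
Age = current year - birth year
Age = 2006 - 1967 = 39

39


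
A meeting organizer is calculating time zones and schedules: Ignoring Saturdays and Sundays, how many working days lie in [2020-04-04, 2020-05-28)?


Start: 2020-04-04 (Saturday)
End (exclusive): 2020-05-28 (Thursday)
Total calendar days: 54
Full weeks: 54 // 7 = 7 -> 35 weekdays
Remaining 5 days starting on Saturday:
  Sat(-), Sun(-), Mon(w), Tue(w), Wed(w) -> 3 weekdays
Total business days: 35 + 3 = 38

38


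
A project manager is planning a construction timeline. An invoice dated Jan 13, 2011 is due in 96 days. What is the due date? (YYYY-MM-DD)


Start: 2011-01-13
Adding 96 days
Days remaining in January: 18
After January: 78 days still to add
February 2011: 28 days, 50 remaining
March 2011: 31 days, 19 remaining
April 2011 has 30 days, need 19
Result: 2011-04-19

2011-04-19


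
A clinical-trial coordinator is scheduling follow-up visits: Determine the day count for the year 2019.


Year: 2019
Check leap year rules:
Divisible by 4? No
2019 is not a leap year
Days: 365

365


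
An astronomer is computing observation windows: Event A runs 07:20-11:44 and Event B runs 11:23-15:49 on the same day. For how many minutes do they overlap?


Interval A: [440, 704] minutes from midnight
Interval B: [683, 949] minutes from midnight
Overlap start = max(440, 683) = 683
Overlap end = min(704, 949) = 704
Overlap = 704 - 683 = 21 minutes

21


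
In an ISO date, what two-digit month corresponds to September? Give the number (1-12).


Calendar month order:
8. August
9. September <--
10. October
September is month number 9

9


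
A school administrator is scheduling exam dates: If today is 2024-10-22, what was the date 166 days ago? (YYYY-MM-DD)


Start: 2024-10-22
Subtracting 166 days
Days already passed in October: 22
After going back through October: 144 more days to subtract
September 2024: 30 days, 114 remaining
August 2024: 31 days, 83 remaining
July 2024: 31 days, 52 remaining
June 2024: 30 days, 22 remaining
Result: 2024-05-09

2024-05-09


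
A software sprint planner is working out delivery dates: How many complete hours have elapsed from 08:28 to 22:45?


Start: 08:28
End: 22:45
Hour difference: 22 - 8 = 14 hours
Minute difference: 45 - 28 = 17 minutes
Total minutes: 857
Complete hours: 857 / 60 = 14 (remainder 17)

14


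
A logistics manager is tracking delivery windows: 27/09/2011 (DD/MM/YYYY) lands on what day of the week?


Date: 2011-09-27
January 1, 2011 is a Saturday
Day of year: 270
Offset from Jan 1: 269 days
269 mod 7 = 3
Result: Tuesday

Tuesday


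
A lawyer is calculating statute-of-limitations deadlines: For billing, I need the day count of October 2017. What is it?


Month: October
Year: 2017
October is a 31-day month
Total: 31 days

31


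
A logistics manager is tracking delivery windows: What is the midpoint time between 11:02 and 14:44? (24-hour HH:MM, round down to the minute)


Start time: 11:02 = 662 minutes from midnight
End time: 14:44 = 884 minutes from midnight
Sum: 662 + 884 = 1546
Midpoint: 1546 / 2 = 773 minutes
Convert: 773 / 60 = 12 hours, 53 minutes
Result: 12:53

12:53


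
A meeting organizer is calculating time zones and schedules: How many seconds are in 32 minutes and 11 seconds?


Minutes: 32
Extra seconds: 11
Seconds per minute: 60
Minutes to seconds: 32 x 60 = 1920
Total: 1920 + 11 = 1931

1931


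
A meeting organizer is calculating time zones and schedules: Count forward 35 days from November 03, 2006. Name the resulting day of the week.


Start: 2006-11-03 (Friday)
Step 1 - find target date: add 35 days
  2006-11-03 + 35 days = 2006-12-08
Step 2 - day of week:
  35 mod 7 = 0
  Friday + 0 days -> Friday
Result: Friday (2006-12-08)

Friday


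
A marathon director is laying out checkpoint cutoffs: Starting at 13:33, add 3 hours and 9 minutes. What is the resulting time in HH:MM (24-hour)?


Start time: 13:33
Adding: 3 hours 9 minutes
Minutes: 33 + 9 = 42
Hours: 13 + 3 + 0 = 16
Result: 16:42

16:42


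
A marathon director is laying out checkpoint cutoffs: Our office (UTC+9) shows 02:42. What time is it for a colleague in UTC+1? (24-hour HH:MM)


Local time: 02:42 at UTC+9 (offset 9h)
Target zone: UTC+1 (offset 1h)
Difference: 1 - (9) = -8 hours
Calculation: 2 + (-8) = -6
Wraparound: (-6) mod 24 = 18
Result: 18:42

18:42


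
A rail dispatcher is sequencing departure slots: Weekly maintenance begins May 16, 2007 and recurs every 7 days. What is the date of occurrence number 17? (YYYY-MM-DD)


First occurrence: 2007-05-16 (occurrence 1)
Each occurrence is 7 days after the previous.
Occurrence 17 is 16 weeks after the first.
16 weeks = 112 days
2007-05-16 + 112 days = 2007-09-05

2007-09-05


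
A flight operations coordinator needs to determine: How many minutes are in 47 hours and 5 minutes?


Hours: 47
Extra minutes: 5
Minutes per hour: 60
Hours to minutes: 47 x 60 = 2820
Total: 2820 + 5 = 2825

2825


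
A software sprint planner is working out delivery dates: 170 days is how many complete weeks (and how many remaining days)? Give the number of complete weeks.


Total days: 170
Days per week: 7
Division: 170 / 7 = 24 remainder 2
Complete weeks: 24
Remaining days: 2

24


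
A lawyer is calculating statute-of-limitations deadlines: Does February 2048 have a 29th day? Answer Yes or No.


Year: 2048
Divisible by 4? 2048 / 4 = 512.0 -> Yes
Divisible by 100? 2048 / 100 = 20.48 -> No
Divisible by 4 but not 100, so it IS a leap year

Yes


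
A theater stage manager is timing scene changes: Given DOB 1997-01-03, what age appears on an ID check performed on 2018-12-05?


Birth: 1997-01-03
Reference: 2018-12-05
Year difference: 2018 - 1997 = 21
Has birthday (01-03) occurred by 12-05? Yes
Age in full years: 21

21


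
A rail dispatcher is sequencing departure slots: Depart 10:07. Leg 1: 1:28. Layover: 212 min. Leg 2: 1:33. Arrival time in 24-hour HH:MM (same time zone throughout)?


Depart: 10:07
Leg 1: +88 min -> 11:35
Layover: +212 min -> 15:07
Leg 2: +93 min -> 16:40
Total travel: 393 minutes = 6h 33m
Arrival: 16:40

16:40


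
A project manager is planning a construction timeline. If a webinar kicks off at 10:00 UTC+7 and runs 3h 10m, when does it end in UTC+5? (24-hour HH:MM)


Start: 10:00 in UTC+7
Step 1 - add duration:
  minutes: 0 + 10 = 10
  hours: 10 + 3 + 0 = 13
  end in UTC+7: 13:10
Step 2 - convert UTC+7 -> UTC+5:
  offset difference: 5 - (7) = -2 hours
  13 + (-2) = 11 -> mod 24 = 11
Result: 11:10 in UTC+5

11:10


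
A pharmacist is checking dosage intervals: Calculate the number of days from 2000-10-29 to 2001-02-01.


Start date: 2000-10-29
End date: 2001-02-01
Oct 2000: +3 days
Nov 2000: +30 days
Dec 2000: +31 days
Jan 2001: +31 days
Total: 95 days

95


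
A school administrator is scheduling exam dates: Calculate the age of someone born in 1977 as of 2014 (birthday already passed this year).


Birth year: 1977
Current year: 2014
Age = current year - birth year
Age = 2014 - 1977 = 37

37


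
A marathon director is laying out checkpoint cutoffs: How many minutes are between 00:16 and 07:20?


Start time: 00:16 = 16 minutes from midnight
End time: 07:20 = 440 minutes from midnight
Difference: 440 - 16 = 424 minutes
That is 7 hours and 4 minutes

424


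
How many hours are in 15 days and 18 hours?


Days: 15
Extra hours: 18
Hours per day: 24
Days to hours: 15 x 24 = 360
Total: 360 + 18 = 378

378


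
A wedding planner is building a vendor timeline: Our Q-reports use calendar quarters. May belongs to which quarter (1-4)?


Month: May (month 5)
Q1: January-March (months 1-3)
Q2: April-June (months 4-6)
Q3: July-September (months 7-9)
Q4: October-December (months 10-12)
Month 5 falls in Q2

2


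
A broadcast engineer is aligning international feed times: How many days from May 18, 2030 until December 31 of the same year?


Start: May 18, 2030
End: December 31, 2030
Days left in May: 13
June: 30
July: 31
August: 31
September: 30
... plus remaining months
Sum of remaining months: 214
Total: 13 + 214 = 227

227


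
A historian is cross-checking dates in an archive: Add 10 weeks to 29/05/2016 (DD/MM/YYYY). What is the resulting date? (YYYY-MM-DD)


Start: 2016-05-29
Weeks to add: 10
Convert to days: 10 x 7 = 70 days
Add 70 days to 2016-05-29
Result: 2016-08-07

2016-08-07


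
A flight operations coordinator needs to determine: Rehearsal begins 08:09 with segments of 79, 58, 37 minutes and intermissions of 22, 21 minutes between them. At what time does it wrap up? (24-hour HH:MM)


Start: 08:09 = 489 min from midnight
  after task 1 (79 min): 09:28
  after break (22 min): 09:50
  after task 2 (58 min): 10:48
  after break (21 min): 11:09
  after task 3 (37 min): 11:46
Total elapsed: 217 minutes
End time: 11:46

11:46


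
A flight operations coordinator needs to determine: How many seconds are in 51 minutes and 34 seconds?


Minutes: 51
Seconds: 34
Convert minutes to seconds: 51 x 60 = 3060
Add remaining seconds: 3060 + 34 = 3094

3094


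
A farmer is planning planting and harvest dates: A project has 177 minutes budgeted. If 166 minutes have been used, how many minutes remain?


Total budget: 177 minutes
Time used: 166 minutes
Remaining: 177 - 166 = 11 minutes
Percent used: 93.8%
Percent remaining: 6.2%

11


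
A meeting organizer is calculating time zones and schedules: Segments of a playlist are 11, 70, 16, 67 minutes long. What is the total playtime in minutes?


Durations: 11, 70, 16, 67
Running sum: 11
+ 70 = 81
+ 16 = 97
+ 67 = 164
Total duration: 164 minutes
That is 2 hours and 44 minutes

164


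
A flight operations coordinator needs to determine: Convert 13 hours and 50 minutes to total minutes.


Hours: 13
Minutes: 50
Convert hours to minutes: 13 x 60 = 780
Add remaining minutes: 780 + 50 = 830

830


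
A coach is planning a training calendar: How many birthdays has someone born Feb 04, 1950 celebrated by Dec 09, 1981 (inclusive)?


Birth: 1950-02-04
Reference: 1981-12-09
Year difference: 1981 - 1950 = 31
Has birthday (02-04) occurred by 12-09? Yes
Age in full years: 31

31


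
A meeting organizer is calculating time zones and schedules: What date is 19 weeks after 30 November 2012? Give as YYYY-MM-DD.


Start: 2012-11-30
Weeks to add: 19
Convert to days: 19 x 7 = 133 days
Add 133 days to 2012-11-30
Result: 2013-04-12

2013-04-12


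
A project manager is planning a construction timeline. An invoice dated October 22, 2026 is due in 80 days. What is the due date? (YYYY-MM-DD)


Start: 2026-10-22
Adding 80 days
Days remaining in October: 9
After October: 71 days still to add
November 2026: 30 days, 41 remaining
December 2026: 31 days, 10 remaining
January 2027 has 31 days, need 10
Result: 2027-01-10

2027-01-10


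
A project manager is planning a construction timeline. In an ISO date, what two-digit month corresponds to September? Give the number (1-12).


Calendar month order:
8. August
9. September <--
10. October
September is month number 9

9


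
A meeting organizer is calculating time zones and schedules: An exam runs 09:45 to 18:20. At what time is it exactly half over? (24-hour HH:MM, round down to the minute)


Start time: 09:45 = 585 minutes from midnight
End time: 18:20 = 1100 minutes from midnight
Sum: 585 + 1100 = 1685
Midpoint: 1685 / 2 = 842 minutes
Convert: 842 / 60 = 14 hours, 2 minutes
Result: 14:02

14:02


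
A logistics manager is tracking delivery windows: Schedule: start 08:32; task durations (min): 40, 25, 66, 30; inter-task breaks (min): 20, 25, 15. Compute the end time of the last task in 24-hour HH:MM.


Start: 08:32 = 512 min from midnight
  after task 1 (40 min): 09:12
  after break (20 min): 09:32
  after task 2 (25 min): 09:57
  after break (25 min): 10:22
  after task 3 (66 min): 11:28
  after break (15 min): 11:43
  after task 4 (30 min): 12:13
Total elapsed: 221 minutes
End time: 12:13

12:13


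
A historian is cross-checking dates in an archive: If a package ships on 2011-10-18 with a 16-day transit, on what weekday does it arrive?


Start: 2011-10-18 (Tuesday)
Step 1 - find target date: add 16 days
  2011-10-18 + 16 days = 2011-11-03
Step 2 - day of week:
  16 mod 7 = 2
  Tuesday + 2 days -> Thursday
Result: Thursday (2011-11-03)

Thursday


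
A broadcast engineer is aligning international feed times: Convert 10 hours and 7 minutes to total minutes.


Hours: 10
Minutes: 7
Convert hours to minutes: 10 x 60 = 600
Add remaining minutes: 600 + 7 = 607

607


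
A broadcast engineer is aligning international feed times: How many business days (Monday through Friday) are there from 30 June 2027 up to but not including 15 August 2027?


Start: 2027-06-30 (Wednesday)
End (exclusive): 2027-08-15 (Sunday)
Total calendar days: 46
Full weeks: 46 // 7 = 6 -> 30 weekdays
Remaining 4 days starting on Wednesday:
  Wed(w), Thu(w), Fri(w), Sat(-) -> 3 weekdays
Total business days: 30 + 3 = 33

33


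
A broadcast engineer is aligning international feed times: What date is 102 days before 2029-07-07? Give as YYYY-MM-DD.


Start: 2029-07-07
Subtracting 102 days
Days already passed in July: 7
After going back through July: 95 more days to subtract
June 2029: 30 days, 65 remaining
May 2029: 31 days, 34 remaining
April 2029: 30 days, 4 remaining
March 2029 has 31 days, need 4
Result: 2029-03-27

2029-03-27


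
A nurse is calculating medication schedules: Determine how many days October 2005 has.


Month: October
Year: 2005
October is a 31-day month
Total: 31 days

31


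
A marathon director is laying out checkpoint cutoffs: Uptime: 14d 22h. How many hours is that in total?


Days: 14
Extra hours: 22
Hours per day: 24
Days to hours: 14 x 24 = 336
Total: 336 + 22 = 358

358


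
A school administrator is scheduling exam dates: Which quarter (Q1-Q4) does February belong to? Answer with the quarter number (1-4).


Month: February (month 2)
Q1: January-March (months 1-3)
Q2: April-June (months 4-6)
Q3: July-September (months 7-9)
Q4: October-December (months 10-12)
Month 2 falls in Q1

1


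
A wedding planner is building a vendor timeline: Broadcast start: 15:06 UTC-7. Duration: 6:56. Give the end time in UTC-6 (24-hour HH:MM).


Start: 15:06 in UTC-7
Step 1 - add duration:
  minutes: 6 + 56 = 62 (carry 1h)
  hours: 15 + 6 + 1 = 22
  end in UTC-7: 22:02
Step 2 - convert UTC-7 -> UTC-6:
  offset difference: -6 - (-7) = 1 hours
  22 + (1) = 23 -> mod 24 = 23
Result: 23:02 in UTC-6

23:02


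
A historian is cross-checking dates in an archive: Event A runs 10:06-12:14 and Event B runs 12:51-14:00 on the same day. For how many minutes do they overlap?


Interval A: [606, 734] minutes from midnight
Interval B: [771, 840] minutes from midnight
Overlap start = max(606, 771) = 771
Overlap end = min(734, 840) = 734
End <= start, so the intervals do not overlap: 0 minutes

0


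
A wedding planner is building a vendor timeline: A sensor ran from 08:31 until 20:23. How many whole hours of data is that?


Start: 08:31
End: 20:23
Hour difference: 20 - 8 = 12 hours
Minute difference: 23 - 31 = -8 minutes
Total minutes: 712
Complete hours: 712 / 60 = 11 (remainder 52)

11


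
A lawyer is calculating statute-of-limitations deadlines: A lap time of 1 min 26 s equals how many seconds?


Minutes: 1
Seconds: 26
Convert minutes to seconds: 1 x 60 = 60
Add remaining seconds: 60 + 26 = 86

86


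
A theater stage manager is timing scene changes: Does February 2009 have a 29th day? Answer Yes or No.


Year: 2009
Divisible by 4? 2009 / 4 = 502.25 -> No
Not divisible by 4, so NOT a leap year

No


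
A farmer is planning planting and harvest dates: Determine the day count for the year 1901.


Year: 1901
Check leap year rules:
Divisible by 4? No
1901 is not a leap year
Days: 365

365


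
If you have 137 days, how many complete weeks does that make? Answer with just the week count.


Total days: 137
Days per week: 7
Division: 137 / 7 = 19 remainder 4
Complete weeks: 19
Remaining days: 4

19


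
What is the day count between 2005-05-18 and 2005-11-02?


Start date: 2005-05-18
End date: 2005-11-02
May 2005: +14 days
Jun 2005: +30 days
Jul 2005: +31 days
... (4 more months)
Total: 168 days

168


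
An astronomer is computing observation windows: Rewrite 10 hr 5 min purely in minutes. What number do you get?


Hours: 10
Extra minutes: 5
Minutes per hour: 60
Hours to minutes: 10 x 60 = 600
Total: 600 + 5 = 605

605


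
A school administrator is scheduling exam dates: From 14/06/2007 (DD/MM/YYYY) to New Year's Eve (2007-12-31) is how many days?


Start: June 14, 2007
End: December 31, 2007
Days left in June: 16
July: 31
August: 31
September: 30
October: 31
... plus remaining months
Sum of remaining months: 184
Total: 16 + 184 = 200

200


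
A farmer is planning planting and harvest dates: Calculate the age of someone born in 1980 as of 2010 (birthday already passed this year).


Birth year: 1980
Current year: 2010
Age = current year - birth year
Age = 2010 - 1980 = 30

30


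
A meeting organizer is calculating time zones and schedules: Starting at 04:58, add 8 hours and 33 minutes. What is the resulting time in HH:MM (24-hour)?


Start time: 04:58
Adding: 8 hours 33 minutes
Minutes: 58 + 33 = 91
Minute overflow: 91 >= 60, so carry 1 hour, minutes = 31
Hours: 4 + 8 + 1 = 13
Result: 13:31

13:31


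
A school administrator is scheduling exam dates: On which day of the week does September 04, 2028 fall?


Date: 2028-09-04
January 1, 2028 is a Saturday
Day of year: 248
Offset from Jan 1: 247 days
247 mod 7 = 2
Result: Monday

Monday


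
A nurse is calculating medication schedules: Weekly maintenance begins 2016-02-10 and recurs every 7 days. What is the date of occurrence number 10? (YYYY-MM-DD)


First occurrence: 2016-02-10 (occurrence 1)
Each occurrence is 7 days after the previous.
Occurrence 10 is 9 weeks after the first.
9 weeks = 63 days
2016-02-10 + 63 days = 2016-04-13

2016-04-13


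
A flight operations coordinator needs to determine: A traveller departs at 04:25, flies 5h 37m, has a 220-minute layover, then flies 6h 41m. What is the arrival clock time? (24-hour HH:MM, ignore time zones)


Depart: 04:25
Leg 1: +337 min -> 10:02
Layover: +220 min -> 13:42
Leg 2: +401 min -> 20:23
Total travel: 958 minutes = 15h 58m
Arrival: 20:23

20:23


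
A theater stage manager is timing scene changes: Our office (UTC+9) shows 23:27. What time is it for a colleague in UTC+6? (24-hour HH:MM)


Local time: 23:27 at UTC+9 (offset 9h)
Target zone: UTC+6 (offset 6h)
Difference: 6 - (9) = -3 hours
Calculation: 23 + (-3) = 20
Result: 20:27

20:27


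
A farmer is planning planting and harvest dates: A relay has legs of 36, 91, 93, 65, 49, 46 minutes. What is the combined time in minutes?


Durations: 36, 91, 93, 65, 49, 46
Running sum: 36
+ 91 = 127
+ 93 = 220
+ 65 = 285
+ 49 = 334
+ 46 = 380
Total duration: 380 minutes
That is 6 hours and 20 minutes

380


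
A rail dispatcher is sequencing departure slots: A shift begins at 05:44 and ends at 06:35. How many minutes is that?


Start time: 05:44 = 344 minutes from midnight
End time: 06:35 = 395 minutes from midnight
Difference: 395 - 344 = 51 minutes
That is 0 hours and 51 minutes

51


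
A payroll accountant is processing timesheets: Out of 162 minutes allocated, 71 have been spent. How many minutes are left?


Total budget: 162 minutes
Time used: 71 minutes
Remaining: 162 - 71 = 91 minutes
Percent used: 43.8%
Percent remaining: 56.2%

91


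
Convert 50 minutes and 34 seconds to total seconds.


Minutes: 50
Extra seconds: 34
Seconds per minute: 60
Minutes to seconds: 50 x 60 = 3000
Total: 3000 + 34 = 3034

3034


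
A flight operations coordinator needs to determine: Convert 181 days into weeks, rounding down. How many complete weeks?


Total days: 181
Days per week: 7
Division: 181 / 7 = 25 remainder 6
Complete weeks: 25
Remaining days: 6

25


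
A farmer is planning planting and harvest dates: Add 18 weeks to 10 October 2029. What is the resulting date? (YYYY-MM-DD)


Start: 2029-10-10
Weeks to add: 18
Convert to days: 18 x 7 = 126 days
Add 126 days to 2029-10-10
Result: 2030-02-13

2030-02-13


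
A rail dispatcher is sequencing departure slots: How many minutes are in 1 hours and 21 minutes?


Hours: 1
Extra minutes: 21
Minutes per hour: 60
Hours to minutes: 1 x 60 = 60
Total: 60 + 21 = 81

81


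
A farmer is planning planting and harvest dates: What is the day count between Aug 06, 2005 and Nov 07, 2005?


Start date: 2005-08-06
End date: 2005-11-07
Aug 2005: +26 days
Sep 2005: +30 days
Oct 2005: +31 days
Nov 2005: +6 days
Total: 93 days

93


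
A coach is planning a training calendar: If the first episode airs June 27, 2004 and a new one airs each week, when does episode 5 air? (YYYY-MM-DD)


First occurrence: 2004-06-27 (occurrence 1)
Each occurrence is 7 days after the previous.
Occurrence 5 is 4 weeks after the first.
4 weeks = 28 days
2004-06-27 + 28 days = 2004-07-25

2004-07-25


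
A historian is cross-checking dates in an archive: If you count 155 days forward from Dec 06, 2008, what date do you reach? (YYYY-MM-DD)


Start: 2008-12-06
Adding 155 days
Days remaining in December: 25
After December: 130 days still to add
January 2009: 31 days, 99 remaining
February 2009: 28 days, 71 remaining
March 2009: 31 days, 40 remaining
April 2009: 30 days, 10 remaining
Result: 2009-05-10

2009-05-10


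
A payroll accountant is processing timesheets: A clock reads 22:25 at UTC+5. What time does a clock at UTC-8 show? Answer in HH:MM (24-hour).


Local time: 22:25 at UTC+5 (offset 5h)
Target zone: UTC-8 (offset -8h)
Difference: -8 - (5) = -13 hours
Calculation: 22 + (-13) = 9
Result: 09:25

09:25


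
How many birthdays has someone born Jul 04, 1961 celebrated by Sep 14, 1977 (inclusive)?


Birth: 1961-07-04
Reference: 1977-09-14
Year difference: 1977 - 1961 = 16
Has birthday (07-04) occurred by 09-14? Yes
Age in full years: 16

16


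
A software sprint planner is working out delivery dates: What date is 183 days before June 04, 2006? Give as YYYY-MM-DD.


Start: 2006-06-04
Subtracting 183 days
Days already passed in June: 4
After going back through June: 179 more days to subtract
May 2006: 31 days, 148 remaining
April 2006: 30 days, 118 remaining
March 2006: 31 days, 87 remaining
February 2006: 28 days, 59 remaining
Result: 2005-12-03

2005-12-03


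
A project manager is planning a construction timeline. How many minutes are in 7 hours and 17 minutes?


Hours: 7
Minutes: 17
Convert hours to minutes: 7 x 60 = 420
Add remaining minutes: 420 + 17 = 437

437


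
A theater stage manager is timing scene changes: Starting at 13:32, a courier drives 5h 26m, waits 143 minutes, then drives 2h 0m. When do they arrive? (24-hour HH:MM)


Depart: 13:32
Leg 1: +326 min -> 18:58
Layover: +143 min -> 21:21
Leg 2: +120 min -> 23:21
Total travel: 589 minutes = 9h 49m
Arrival: 23:21

23:21


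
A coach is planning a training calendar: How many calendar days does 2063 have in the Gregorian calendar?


Year: 2063
Check leap year rules:
Divisible by 4? No
2063 is not a leap year
Days: 365

365


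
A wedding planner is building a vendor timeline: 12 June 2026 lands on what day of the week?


Date: 2026-06-12
January 1, 2026 is a Thursday
Day of year: 163
Offset from Jan 1: 162 days
162 mod 7 = 1
Result: Friday

Friday


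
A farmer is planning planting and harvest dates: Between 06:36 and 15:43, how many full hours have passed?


Start: 06:36
End: 15:43
Hour difference: 15 - 6 = 9 hours
Minute difference: 43 - 36 = 7 minutes
Total minutes: 547
Complete hours: 547 / 60 = 9 (remainder 7)

9


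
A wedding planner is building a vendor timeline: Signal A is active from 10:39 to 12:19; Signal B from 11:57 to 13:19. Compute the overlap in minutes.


Interval A: [639, 739] minutes from midnight
Interval B: [717, 799] minutes from midnight
Overlap start = max(639, 717) = 717
Overlap end = min(739, 799) = 739
Overlap = 739 - 717 = 22 minutes

22


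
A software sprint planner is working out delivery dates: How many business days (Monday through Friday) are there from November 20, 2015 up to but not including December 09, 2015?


Start: 2015-11-20 (Friday)
End (exclusive): 2015-12-09 (Wednesday)
Total calendar days: 19
Full weeks: 19 // 7 = 2 -> 10 weekdays
Remaining 5 days starting on Friday:
  Fri(w), Sat(-), Sun(-), Mon(w), Tue(w) -> 3 weekdays
Total business days: 10 + 3 = 13

13


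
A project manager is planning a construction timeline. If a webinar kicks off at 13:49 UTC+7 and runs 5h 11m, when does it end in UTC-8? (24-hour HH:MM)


Start: 13:49 in UTC+7
Step 1 - add duration:
  minutes: 49 + 11 = 60 (carry 1h)
  hours: 13 + 5 + 1 = 19
  end in UTC+7: 19:00
Step 2 - convert UTC+7 -> UTC-8:
  offset difference: -8 - (7) = -15 hours
  19 + (-15) = 4 -> mod 24 = 4
Result: 04:00 in UTC-8

04:00


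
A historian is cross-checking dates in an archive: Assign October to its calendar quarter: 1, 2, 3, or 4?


Month: October (month 10)
Q1: January-March (months 1-3)
Q2: April-June (months 4-6)
Q3: July-September (months 7-9)
Q4: October-December (months 10-12)
Month 10 falls in Q4

4


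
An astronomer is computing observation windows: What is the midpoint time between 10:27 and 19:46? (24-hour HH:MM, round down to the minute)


Start time: 10:27 = 627 minutes from midnight
End time: 19:46 = 1186 minutes from midnight
Sum: 627 + 1186 = 1813
Midpoint: 1813 / 2 = 906 minutes
Convert: 906 / 60 = 15 hours, 6 minutes
Result: 15:06

15:06


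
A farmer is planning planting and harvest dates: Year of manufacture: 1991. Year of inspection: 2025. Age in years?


Birth year: 1991
Current year: 2025
Age = current year - birth year
Age = 2025 - 1991 = 34

34


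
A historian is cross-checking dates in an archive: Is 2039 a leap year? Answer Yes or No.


Year: 2039
Divisible by 4? 2039 / 4 = 509.75 -> No
Not divisible by 4, so NOT a leap year

No


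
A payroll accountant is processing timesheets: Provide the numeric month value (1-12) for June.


Calendar month order:
5. May
6. June <--
7. July
June is month number 6

6


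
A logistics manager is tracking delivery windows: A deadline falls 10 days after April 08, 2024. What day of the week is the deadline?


Start: 2024-04-08 (Monday)
Step 1 - find target date: add 10 days
  2024-04-08 + 10 days = 2024-04-18
Step 2 - day of week:
  10 mod 7 = 3
  Monday + 3 days -> Thursday
Result: Thursday (2024-04-18)

Thursday


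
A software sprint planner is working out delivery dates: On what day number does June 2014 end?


Month: June
Year: 2014
June is a 30-day month
Total: 30 days

30


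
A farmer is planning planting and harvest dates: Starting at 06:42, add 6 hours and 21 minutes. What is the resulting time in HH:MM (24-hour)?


Start time: 06:42
Adding: 6 hours 21 minutes
Minutes: 42 + 21 = 63
Minute overflow: 63 >= 60, so carry 1 hour, minutes = 3
Hours: 6 + 6 + 1 = 13
Result: 13:03

13:03


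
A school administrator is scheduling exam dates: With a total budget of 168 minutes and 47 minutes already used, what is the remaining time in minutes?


Total budget: 168 minutes
Time used: 47 minutes
Remaining: 168 - 47 = 121 minutes
Percent used: 28.0%
Percent remaining: 72.0%

121


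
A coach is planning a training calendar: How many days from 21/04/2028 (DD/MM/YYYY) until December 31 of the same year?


Start: April 21, 2028
End: December 31, 2028
Days left in April: 9
May: 31
June: 30
July: 31
August: 31
... plus remaining months
Sum of remaining months: 245
Total: 9 + 245 = 254

254


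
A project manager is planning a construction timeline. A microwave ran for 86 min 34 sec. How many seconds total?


Minutes: 86
Extra seconds: 34
Seconds per minute: 60
Minutes to seconds: 86 x 60 = 5160
Total: 5160 + 34 = 5194

5194


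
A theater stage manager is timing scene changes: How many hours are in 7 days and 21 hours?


Days: 7
Extra hours: 21
Hours per day: 24
Days to hours: 7 x 24 = 168
Total: 168 + 21 = 189

189


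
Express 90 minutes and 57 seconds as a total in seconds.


Minutes: 90
Seconds: 57
Convert minutes to seconds: 90 x 60 = 5400
Add remaining seconds: 5400 + 57 = 5457

5457


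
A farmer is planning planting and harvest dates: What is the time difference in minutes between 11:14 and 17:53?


Start time: 11:14 = 674 minutes from midnight
End time: 17:53 = 1073 minutes from midnight
Difference: 1073 - 674 = 399 minutes
That is 6 hours and 39 minutes

399


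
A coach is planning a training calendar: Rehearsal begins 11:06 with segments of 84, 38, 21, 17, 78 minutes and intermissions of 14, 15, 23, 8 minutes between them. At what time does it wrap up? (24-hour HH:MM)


Start: 11:06 = 666 min from midnight
  after task 1 (84 min): 12:30
  after break (14 min): 12:44
  after task 2 (38 min): 13:22
  after break (15 min): 13:37
  after task 3 (21 min): 13:58
  after break (23 min): 14:21
  after task 4 (17 min): 14:38
  after break (8 min): 14:46
  after task 5 (78 min): 16:04
Total elapsed: 298 minutes
End time: 16:04

16:04


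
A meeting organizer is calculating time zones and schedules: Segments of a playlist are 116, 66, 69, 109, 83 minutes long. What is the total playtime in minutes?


Durations: 116, 66, 69, 109, 83
Running sum: 116
+ 66 = 182
+ 69 = 251
+ 109 = 360
+ 83 = 443
Total duration: 443 minutes
That is 7 hours and 23 minutes

443


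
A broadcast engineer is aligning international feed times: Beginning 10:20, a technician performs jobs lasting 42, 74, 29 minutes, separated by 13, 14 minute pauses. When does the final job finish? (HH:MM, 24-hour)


Start: 10:20 = 620 min from midnight
  after task 1 (42 min): 11:02
  after break (13 min): 11:15
  after task 2 (74 min): 12:29
  after break (14 min): 12:43
  after task 3 (29 min): 13:12
Total elapsed: 172 minutes
End time: 13:12

13:12
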